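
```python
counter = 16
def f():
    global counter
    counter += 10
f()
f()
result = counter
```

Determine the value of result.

Step 1: counter = 16.
Step 2: First f(): counter = 16 + 10 = 26.
Step 3: Second f(): counter = 26 + 10 = 36. result = 36

The answer is 36.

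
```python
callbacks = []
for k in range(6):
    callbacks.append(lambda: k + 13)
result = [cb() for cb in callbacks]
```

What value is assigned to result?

Step 1: All lambdas capture k by reference. After the loop, k = 5.
Step 2: Each call returns 5 + 13 = 18.
Step 3: result = [18, 18, 18, 18, 18, 18]

The answer is [18, 18, 18, 18, 18, 18].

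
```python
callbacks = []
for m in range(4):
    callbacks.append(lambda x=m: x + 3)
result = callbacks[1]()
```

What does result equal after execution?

Step 1: Default argument x=m captures m's value at definition time.
Step 2: callbacks[1] was defined when m = 1, so x defaults to 1.
Step 3: result = 1 + 3 = 4 (default arg fixes the late binding issue)

The answer is 4.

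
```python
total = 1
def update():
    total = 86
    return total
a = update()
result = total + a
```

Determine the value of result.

Step 1: Global total = 1. update() returns local total = 86.
Step 2: a = 86. Global total still = 1.
Step 3: result = 1 + 86 = 87

The answer is 87.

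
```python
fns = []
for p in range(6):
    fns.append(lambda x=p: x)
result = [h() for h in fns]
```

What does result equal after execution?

Step 1: Default arg x=p captures p at each iteration.
Step 2: Each lambda has its own default: 0, 1, ..., 5.
Step 3: result = [0, 1, 2, 3, 4, 5]

The answer is [0, 1, 2, 3, 4, 5].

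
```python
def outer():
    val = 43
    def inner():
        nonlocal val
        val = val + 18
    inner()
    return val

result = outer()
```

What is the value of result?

Step 1: outer() sets val = 43.
Step 2: inner() uses nonlocal to modify val in outer's scope: val = 43 + 18 = 61.
Step 3: outer() returns the modified val = 61

The answer is 61.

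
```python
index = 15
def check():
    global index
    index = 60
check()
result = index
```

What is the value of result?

Step 1: index = 15 globally.
Step 2: check() declares global index and sets it to 60.
Step 3: After check(), global index = 60. result = 60

The answer is 60.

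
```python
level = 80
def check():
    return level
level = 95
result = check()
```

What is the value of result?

Step 1: level is first set to 80, then reassigned to 95.
Step 2: check() is called after the reassignment, so it looks up the current global level = 95.
Step 3: result = 95

The answer is 95.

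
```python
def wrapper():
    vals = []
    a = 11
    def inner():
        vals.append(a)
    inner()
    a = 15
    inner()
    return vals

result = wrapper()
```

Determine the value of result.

Step 1: a = 11. inner() appends current a to vals.
Step 2: First inner(): appends 11. Then a = 15.
Step 3: Second inner(): appends 15 (closure sees updated a). result = [11, 15]

The answer is [11, 15].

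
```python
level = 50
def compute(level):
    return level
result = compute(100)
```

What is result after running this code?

Step 1: Global level = 50.
Step 2: compute(100) takes parameter level = 100, which shadows the global.
Step 3: result = 100

The answer is 100.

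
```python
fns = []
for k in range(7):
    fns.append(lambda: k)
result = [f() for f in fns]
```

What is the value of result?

Step 1: All 7 lambdas share the same variable k.
Step 2: After the loop, k = 6.
Step 3: Each call returns 6. result = [6, 6, 6, 6, 6, 6, 6]

The answer is [6, 6, 6, 6, 6, 6, 6].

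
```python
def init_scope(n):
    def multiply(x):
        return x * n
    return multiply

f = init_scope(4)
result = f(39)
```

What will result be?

Step 1: init_scope(4) returns multiply closure with n = 4.
Step 2: f(39) computes 39 * 4 = 156.
Step 3: result = 156

The answer is 156.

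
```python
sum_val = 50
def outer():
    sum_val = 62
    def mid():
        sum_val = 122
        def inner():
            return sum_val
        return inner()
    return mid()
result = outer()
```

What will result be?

Step 1: Three levels of shadowing: global 50, outer 62, mid 122.
Step 2: inner() finds sum_val = 122 in enclosing mid() scope.
Step 3: result = 122

The answer is 122.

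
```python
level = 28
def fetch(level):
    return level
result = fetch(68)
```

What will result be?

Step 1: Global level = 28.
Step 2: fetch(68) takes parameter level = 68, which shadows the global.
Step 3: result = 68

The answer is 68.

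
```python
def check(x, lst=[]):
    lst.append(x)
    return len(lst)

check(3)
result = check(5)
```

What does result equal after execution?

Step 1: Mutable default list persists between calls.
Step 2: First call: lst = [3], len = 1. Second call: lst = [3, 5], len = 2.
Step 3: result = 2

The answer is 2.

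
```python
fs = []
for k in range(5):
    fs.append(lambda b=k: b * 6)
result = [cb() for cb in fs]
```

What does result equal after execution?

Step 1: Default arg b=k captures k at each iteration.
Step 2: fs[k] has b defaulting to k, returns k * 6.
Step 3: result = [0, 6, 12, 18, 24]

The answer is [0, 6, 12, 18, 24].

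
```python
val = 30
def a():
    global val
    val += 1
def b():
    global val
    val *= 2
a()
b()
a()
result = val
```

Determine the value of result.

Step 1: val = 30.
Step 2: a(): val = 30 + 1 = 31.
Step 3: b(): val = 31 * 2 = 62.
Step 4: a(): val = 62 + 1 = 63

The answer is 63.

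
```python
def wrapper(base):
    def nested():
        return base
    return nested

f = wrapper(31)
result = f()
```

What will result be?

Step 1: wrapper(31) creates closure capturing base = 31.
Step 2: f() returns the captured base = 31.
Step 3: result = 31

The answer is 31.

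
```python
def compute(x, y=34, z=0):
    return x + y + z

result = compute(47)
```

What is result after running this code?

Step 1: compute(47) uses defaults y = 34, z = 0.
Step 2: Returns 47 + 34 + 0 = 81.
Step 3: result = 81

The answer is 81.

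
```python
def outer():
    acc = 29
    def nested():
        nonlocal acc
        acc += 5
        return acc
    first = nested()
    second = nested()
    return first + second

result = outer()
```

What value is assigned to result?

Step 1: acc starts at 29.
Step 2: First call: acc = 29 + 5 = 34, returns 34.
Step 3: Second call: acc = 34 + 5 = 39, returns 39.
Step 4: result = 34 + 39 = 73

The answer is 73.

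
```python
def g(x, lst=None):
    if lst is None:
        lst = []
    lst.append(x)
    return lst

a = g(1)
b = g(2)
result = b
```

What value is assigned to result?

Step 1: None default with guard creates a NEW list each call.
Step 2: a = [1] (fresh list). b = [2] (another fresh list).
Step 3: result = [2] (this is the fix for mutable default)

The answer is [2].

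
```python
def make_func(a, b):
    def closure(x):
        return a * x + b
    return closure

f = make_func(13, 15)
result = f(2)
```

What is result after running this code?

Step 1: make_func(13, 15) captures a = 13, b = 15.
Step 2: f(2) computes 13 * 2 + 15 = 41.
Step 3: result = 41

The answer is 41.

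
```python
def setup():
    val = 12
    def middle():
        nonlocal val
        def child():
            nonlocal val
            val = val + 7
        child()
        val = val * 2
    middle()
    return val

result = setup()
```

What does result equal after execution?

Step 1: val = 12.
Step 2: child() adds 7: val = 12 + 7 = 19.
Step 3: middle() doubles: val = 19 * 2 = 38.
Step 4: result = 38

The answer is 38.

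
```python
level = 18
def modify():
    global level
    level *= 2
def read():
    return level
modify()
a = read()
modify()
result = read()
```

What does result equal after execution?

Step 1: level = 18.
Step 2: First modify(): level = 18 * 2 = 36.
Step 3: Second modify(): level = 36 * 2 = 72.
Step 4: read() returns 72

The answer is 72.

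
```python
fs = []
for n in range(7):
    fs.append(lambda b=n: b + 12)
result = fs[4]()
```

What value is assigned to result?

Step 1: Default argument b=n captures n's value at definition time.
Step 2: fs[4] was defined when n = 4, so b defaults to 4.
Step 3: result = 4 + 12 = 16 (default arg fixes the late binding issue)

The answer is 16.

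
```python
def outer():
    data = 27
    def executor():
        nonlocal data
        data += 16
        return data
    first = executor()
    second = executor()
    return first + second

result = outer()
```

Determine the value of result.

Step 1: data starts at 27.
Step 2: First call: data = 27 + 16 = 43, returns 43.
Step 3: Second call: data = 43 + 16 = 59, returns 59.
Step 4: result = 43 + 59 = 102

The answer is 102.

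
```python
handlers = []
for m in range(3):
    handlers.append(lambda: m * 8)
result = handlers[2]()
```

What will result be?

Step 1: All lambdas reference the same variable m (late binding).
Step 2: After the loop, m = 2. Every lambda returns m * 8.
Step 3: handlers[2]() = 2 * 8 = 16

The answer is 16.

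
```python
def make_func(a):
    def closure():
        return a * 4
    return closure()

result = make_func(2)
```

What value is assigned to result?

Step 1: make_func(2) binds parameter a = 2.
Step 2: closure() accesses a = 2 from enclosing scope.
Step 3: result = 2 * 4 = 8

The answer is 8.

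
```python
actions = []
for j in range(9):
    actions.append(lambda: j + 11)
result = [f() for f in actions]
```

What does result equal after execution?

Step 1: All lambdas capture j by reference. After the loop, j = 8.
Step 2: Each call returns 8 + 11 = 19.
Step 3: result = [19, 19, 19, 19, 19, 19, 19, 19, 19]

The answer is [19, 19, 19, 19, 19, 19, 19, 19, 19].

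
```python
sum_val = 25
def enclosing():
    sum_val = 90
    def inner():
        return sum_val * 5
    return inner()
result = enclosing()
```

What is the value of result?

Step 1: enclosing() shadows global sum_val with sum_val = 90.
Step 2: inner() finds sum_val = 90 in enclosing scope, computes 90 * 5 = 450.
Step 3: result = 450

The answer is 450.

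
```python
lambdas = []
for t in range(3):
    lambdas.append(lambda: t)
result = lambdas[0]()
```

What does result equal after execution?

Step 1: The loop creates 3 lambdas, all referencing the same variable t.
Step 2: After the loop, t = 2 (final value).
Step 3: lambdas[0]() looks up t at call time and finds 2. This is the late binding gotcha. result = 2

The answer is 2.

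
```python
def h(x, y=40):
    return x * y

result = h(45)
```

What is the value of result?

Step 1: h(45) uses default y = 40.
Step 2: Returns 45 * 40 = 1800.
Step 3: result = 1800

The answer is 1800.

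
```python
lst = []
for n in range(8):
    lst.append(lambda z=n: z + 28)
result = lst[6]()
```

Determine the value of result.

Step 1: Default argument z=n captures n's value at definition time.
Step 2: lst[6] was defined when n = 6, so z defaults to 6.
Step 3: result = 6 + 28 = 34 (default arg fixes the late binding issue)

The answer is 34.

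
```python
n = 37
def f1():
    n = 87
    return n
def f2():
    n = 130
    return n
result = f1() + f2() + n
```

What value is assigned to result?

Step 1: Each function shadows global n with its own local.
Step 2: f1() returns 87, f2() returns 130.
Step 3: Global n = 37 is unchanged. result = 87 + 130 + 37 = 254

The answer is 254.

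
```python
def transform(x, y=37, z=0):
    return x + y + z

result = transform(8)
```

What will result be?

Step 1: transform(8) uses defaults y = 37, z = 0.
Step 2: Returns 8 + 37 + 0 = 45.
Step 3: result = 45

The answer is 45.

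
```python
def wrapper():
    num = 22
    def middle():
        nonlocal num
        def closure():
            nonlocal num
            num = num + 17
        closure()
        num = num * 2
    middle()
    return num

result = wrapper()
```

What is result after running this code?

Step 1: num = 22.
Step 2: closure() adds 17: num = 22 + 17 = 39.
Step 3: middle() doubles: num = 39 * 2 = 78.
Step 4: result = 78

The answer is 78.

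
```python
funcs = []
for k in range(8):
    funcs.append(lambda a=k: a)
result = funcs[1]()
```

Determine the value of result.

Step 1: Default argument a=k captures k's value at each iteration.
Step 2: funcs[1] captured a = 1 when k was 1.
Step 3: result = 1

The answer is 1.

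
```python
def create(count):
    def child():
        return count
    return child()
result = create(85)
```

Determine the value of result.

Step 1: create(85) binds parameter count = 85.
Step 2: child() looks up count in enclosing scope and finds the parameter count = 85.
Step 3: result = 85

The answer is 85.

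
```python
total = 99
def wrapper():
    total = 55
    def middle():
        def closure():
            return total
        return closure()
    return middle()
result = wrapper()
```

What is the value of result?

Step 1: wrapper() defines total = 55. middle() and closure() have no local total.
Step 2: closure() checks local (none), enclosing middle() (none), enclosing wrapper() and finds total = 55.
Step 3: result = 55

The answer is 55.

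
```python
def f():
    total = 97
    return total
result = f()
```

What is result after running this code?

Step 1: f() defines total = 97 in its local scope.
Step 2: return total finds the local variable total = 97.
Step 3: result = 97

The answer is 97.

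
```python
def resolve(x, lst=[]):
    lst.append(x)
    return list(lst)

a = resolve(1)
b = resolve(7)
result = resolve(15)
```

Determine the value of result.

Step 1: Default list is shared. list() creates copies for return values.
Step 2: Internal list grows: [1] -> [1, 7] -> [1, 7, 15].
Step 3: result = [1, 7, 15]

The answer is [1, 7, 15].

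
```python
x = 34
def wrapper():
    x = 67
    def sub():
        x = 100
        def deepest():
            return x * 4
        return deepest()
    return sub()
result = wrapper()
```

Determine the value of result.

Step 1: deepest() looks up x through LEGB: not local, finds x = 100 in enclosing sub().
Step 2: Returns 100 * 4 = 400.
Step 3: result = 400

The answer is 400.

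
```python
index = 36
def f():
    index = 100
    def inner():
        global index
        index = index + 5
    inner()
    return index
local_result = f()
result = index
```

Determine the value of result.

Step 1: Global index = 36. f() creates local index = 100.
Step 2: inner() declares global index and adds 5: global index = 36 + 5 = 41.
Step 3: f() returns its local index = 100 (unaffected by inner).
Step 4: result = global index = 41

The answer is 41.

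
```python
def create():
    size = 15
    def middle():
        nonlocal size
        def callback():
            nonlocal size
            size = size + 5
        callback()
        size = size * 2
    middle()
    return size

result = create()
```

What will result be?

Step 1: size = 15.
Step 2: callback() adds 5: size = 15 + 5 = 20.
Step 3: middle() doubles: size = 20 * 2 = 40.
Step 4: result = 40

The answer is 40.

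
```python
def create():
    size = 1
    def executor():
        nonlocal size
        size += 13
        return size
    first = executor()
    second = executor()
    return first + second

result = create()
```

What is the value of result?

Step 1: size starts at 1.
Step 2: First call: size = 1 + 13 = 14, returns 14.
Step 3: Second call: size = 14 + 13 = 27, returns 27.
Step 4: result = 14 + 27 = 41

The answer is 41.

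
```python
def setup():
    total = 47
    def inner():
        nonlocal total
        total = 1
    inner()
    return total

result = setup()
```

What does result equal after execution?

Step 1: setup() sets total = 47.
Step 2: inner() uses nonlocal to reassign total = 1.
Step 3: result = 1

The answer is 1.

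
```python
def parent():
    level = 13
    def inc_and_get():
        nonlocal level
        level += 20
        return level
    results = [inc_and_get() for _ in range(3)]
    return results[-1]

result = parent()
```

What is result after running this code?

Step 1: level = 13.
Step 2: Three calls to inc_and_get(), each adding 20.
Step 3: Last value = 13 + 20 * 3 = 73

The answer is 73.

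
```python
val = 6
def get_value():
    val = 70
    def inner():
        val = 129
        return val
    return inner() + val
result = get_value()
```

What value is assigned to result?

Step 1: get_value() has local val = 70. inner() has local val = 129.
Step 2: inner() returns its local val = 129.
Step 3: get_value() returns 129 + its own val (70) = 199

The answer is 199.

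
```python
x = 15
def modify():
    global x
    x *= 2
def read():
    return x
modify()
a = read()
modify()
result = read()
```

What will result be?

Step 1: x = 15.
Step 2: First modify(): x = 15 * 2 = 30.
Step 3: Second modify(): x = 30 * 2 = 60.
Step 4: read() returns 60

The answer is 60.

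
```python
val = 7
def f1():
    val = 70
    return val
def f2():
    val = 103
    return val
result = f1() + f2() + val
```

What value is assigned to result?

Step 1: Each function shadows global val with its own local.
Step 2: f1() returns 70, f2() returns 103.
Step 3: Global val = 7 is unchanged. result = 70 + 103 + 7 = 180

The answer is 180.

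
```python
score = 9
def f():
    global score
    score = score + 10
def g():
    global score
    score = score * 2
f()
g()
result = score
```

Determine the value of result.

Step 1: score = 9.
Step 2: f() adds 10: score = 9 + 10 = 19.
Step 3: g() doubles: score = 19 * 2 = 38.
Step 4: result = 38

The answer is 38.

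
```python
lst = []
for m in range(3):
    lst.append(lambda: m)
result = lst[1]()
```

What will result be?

Step 1: The loop creates 3 lambdas, all referencing the same variable m.
Step 2: After the loop, m = 2 (final value).
Step 3: lst[1]() looks up m at call time and finds 2. This is the late binding gotcha. result = 2

The answer is 2.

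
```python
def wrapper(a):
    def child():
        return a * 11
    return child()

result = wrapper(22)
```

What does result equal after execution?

Step 1: wrapper(22) binds parameter a = 22.
Step 2: child() accesses a = 22 from enclosing scope.
Step 3: result = 22 * 11 = 242

The answer is 242.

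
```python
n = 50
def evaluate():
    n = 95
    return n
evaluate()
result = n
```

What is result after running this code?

Step 1: Global n = 50.
Step 2: evaluate() creates local n = 95 (shadow, not modification).
Step 3: After evaluate() returns, global n is unchanged. result = 50

The answer is 50.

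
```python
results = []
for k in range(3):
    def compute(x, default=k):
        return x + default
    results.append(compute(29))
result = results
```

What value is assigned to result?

Step 1: Default argument default=k is evaluated at function definition time.
Step 2: Each iteration creates compute with default = current k value.
Step 3: compute(29) returns 29 + default. results = [29, 30, 31]

The answer is [29, 30, 31].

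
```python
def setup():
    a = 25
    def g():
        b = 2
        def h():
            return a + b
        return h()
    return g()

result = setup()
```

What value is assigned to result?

Step 1: setup() defines a = 25. g() defines b = 2.
Step 2: h() accesses both from enclosing scopes: a = 25, b = 2.
Step 3: result = 25 + 2 = 27

The answer is 27.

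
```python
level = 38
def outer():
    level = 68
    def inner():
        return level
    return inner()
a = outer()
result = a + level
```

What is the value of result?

Step 1: outer() has local level = 68. inner() reads from enclosing.
Step 2: outer() returns 68. Global level = 38 unchanged.
Step 3: result = 68 + 38 = 106

The answer is 106.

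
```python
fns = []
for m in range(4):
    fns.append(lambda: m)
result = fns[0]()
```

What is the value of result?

Step 1: The loop creates 4 lambdas, all referencing the same variable m.
Step 2: After the loop, m = 3 (final value).
Step 3: fns[0]() looks up m at call time and finds 3. This is the late binding gotcha. result = 3

The answer is 3.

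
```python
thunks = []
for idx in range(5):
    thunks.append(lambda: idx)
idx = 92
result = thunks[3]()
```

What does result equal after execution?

Step 1: Lambdas capture the variable idx by reference, not by value.
Step 2: After the loop, idx is reassigned to 92.
Step 3: thunks[3]() looks up the current idx = 92. result = 92

The answer is 92.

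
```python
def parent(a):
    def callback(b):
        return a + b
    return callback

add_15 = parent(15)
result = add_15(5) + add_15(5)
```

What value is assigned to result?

Step 1: add_15 captures a = 15.
Step 2: add_15(5) = 15 + 5 = 20, called twice.
Step 3: result = 20 + 20 = 40

The answer is 40.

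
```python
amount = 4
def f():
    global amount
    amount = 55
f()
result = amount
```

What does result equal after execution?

Step 1: amount = 4 globally.
Step 2: f() declares global amount and sets it to 55.
Step 3: After f(), global amount = 55. result = 55

The answer is 55.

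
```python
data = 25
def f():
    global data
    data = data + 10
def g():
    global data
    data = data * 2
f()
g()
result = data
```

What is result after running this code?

Step 1: data = 25.
Step 2: f() adds 10: data = 25 + 10 = 35.
Step 3: g() doubles: data = 35 * 2 = 70.
Step 4: result = 70

The answer is 70.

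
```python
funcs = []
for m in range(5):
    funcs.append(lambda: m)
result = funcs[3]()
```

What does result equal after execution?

Step 1: The loop creates 5 lambdas, all referencing the same variable m.
Step 2: After the loop, m = 4 (final value).
Step 3: funcs[3]() looks up m at call time and finds 4. This is the late binding gotcha. result = 4

The answer is 4.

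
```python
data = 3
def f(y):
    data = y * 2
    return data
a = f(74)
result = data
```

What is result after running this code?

Step 1: Global data = 3.
Step 2: f(74) creates local data = 74 * 2 = 148.
Step 3: Global data unchanged because no global keyword. result = 3

The answer is 3.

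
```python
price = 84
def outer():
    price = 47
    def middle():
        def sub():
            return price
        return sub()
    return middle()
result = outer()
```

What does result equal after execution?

Step 1: outer() defines price = 47. middle() and sub() have no local price.
Step 2: sub() checks local (none), enclosing middle() (none), enclosing outer() and finds price = 47.
Step 3: result = 47

The answer is 47.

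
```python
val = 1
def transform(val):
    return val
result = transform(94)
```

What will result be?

Step 1: Global val = 1.
Step 2: transform(94) takes parameter val = 94, which shadows the global.
Step 3: result = 94

The answer is 94.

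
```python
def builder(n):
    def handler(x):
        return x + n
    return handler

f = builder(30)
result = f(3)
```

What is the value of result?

Step 1: builder(30) creates a closure that captures n = 30.
Step 2: f(3) calls the closure with x = 3, returning 3 + 30 = 33.
Step 3: result = 33

The answer is 33.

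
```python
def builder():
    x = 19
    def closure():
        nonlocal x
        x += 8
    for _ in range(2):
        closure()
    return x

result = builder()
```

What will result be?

Step 1: x = 19.
Step 2: closure() is called 2 times in a loop, each adding 8 via nonlocal.
Step 3: x = 19 + 8 * 2 = 35

The answer is 35.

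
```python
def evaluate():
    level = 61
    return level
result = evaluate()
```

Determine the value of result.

Step 1: evaluate() defines level = 61 in its local scope.
Step 2: return level finds the local variable level = 61.
Step 3: result = 61

The answer is 61.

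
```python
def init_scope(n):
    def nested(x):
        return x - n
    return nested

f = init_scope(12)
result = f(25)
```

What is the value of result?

Step 1: init_scope(12) creates a closure capturing n = 12.
Step 2: f(25) computes 25 - 12 = 13.
Step 3: result = 13

The answer is 13.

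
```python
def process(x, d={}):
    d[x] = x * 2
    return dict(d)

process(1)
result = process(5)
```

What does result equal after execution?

Step 1: Mutable default dict is shared across calls.
Step 2: First call adds 1: 2. Second call adds 5: 10.
Step 3: result = {1: 2, 5: 10}

The answer is {1: 2, 5: 10}.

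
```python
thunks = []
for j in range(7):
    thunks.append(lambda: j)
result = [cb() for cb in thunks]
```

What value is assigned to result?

Step 1: All 7 lambdas share the same variable j.
Step 2: After the loop, j = 6.
Step 3: Each call returns 6. result = [6, 6, 6, 6, 6, 6, 6]

The answer is [6, 6, 6, 6, 6, 6, 6].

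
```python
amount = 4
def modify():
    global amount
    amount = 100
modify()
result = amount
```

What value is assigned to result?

Step 1: amount = 4 globally.
Step 2: modify() declares global amount and sets it to 100.
Step 3: After modify(), global amount = 100. result = 100

The answer is 100.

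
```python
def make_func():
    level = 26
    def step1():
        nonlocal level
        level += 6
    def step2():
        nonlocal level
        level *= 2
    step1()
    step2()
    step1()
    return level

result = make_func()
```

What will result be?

Step 1: level = 26.
Step 2: step1(): level = 26 + 6 = 32.
Step 3: step2(): level = 32 * 2 = 64.
Step 4: step1(): level = 64 + 6 = 70. result = 70

The answer is 70.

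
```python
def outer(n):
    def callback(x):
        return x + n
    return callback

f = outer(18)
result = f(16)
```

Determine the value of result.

Step 1: outer(18) creates a closure that captures n = 18.
Step 2: f(16) calls the closure with x = 16, returning 16 + 18 = 34.
Step 3: result = 34

The answer is 34.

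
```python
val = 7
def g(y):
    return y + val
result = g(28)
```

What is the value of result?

Step 1: val = 7 is defined globally.
Step 2: g(28) uses parameter y = 28 and looks up val from global scope = 7.
Step 3: result = 28 + 7 = 35

The answer is 35.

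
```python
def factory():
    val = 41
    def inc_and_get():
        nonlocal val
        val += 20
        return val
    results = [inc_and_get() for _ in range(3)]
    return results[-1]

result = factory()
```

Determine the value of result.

Step 1: val = 41.
Step 2: Three calls to inc_and_get(), each adding 20.
Step 3: Last value = 41 + 20 * 3 = 101

The answer is 101.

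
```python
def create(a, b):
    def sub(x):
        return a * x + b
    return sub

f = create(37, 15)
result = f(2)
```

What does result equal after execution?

Step 1: create(37, 15) captures a = 37, b = 15.
Step 2: f(2) computes 37 * 2 + 15 = 89.
Step 3: result = 89

The answer is 89.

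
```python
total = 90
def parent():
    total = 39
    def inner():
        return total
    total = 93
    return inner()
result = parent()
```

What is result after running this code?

Step 1: parent() sets total = 39, then later total = 93.
Step 2: inner() is called after total is reassigned to 93. Closures capture variables by reference, not by value.
Step 3: result = 93

The answer is 93.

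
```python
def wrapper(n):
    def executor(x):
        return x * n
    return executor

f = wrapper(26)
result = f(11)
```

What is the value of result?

Step 1: wrapper(26) creates a closure capturing n = 26.
Step 2: f(11) computes 11 * 26 = 286.
Step 3: result = 286

The answer is 286.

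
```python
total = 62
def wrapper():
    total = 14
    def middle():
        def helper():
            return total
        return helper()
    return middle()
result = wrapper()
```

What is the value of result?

Step 1: wrapper() defines total = 14. middle() and helper() have no local total.
Step 2: helper() checks local (none), enclosing middle() (none), enclosing wrapper() and finds total = 14.
Step 3: result = 14

The answer is 14.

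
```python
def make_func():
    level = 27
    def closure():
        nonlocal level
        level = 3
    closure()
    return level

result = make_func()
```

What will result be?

Step 1: make_func() sets level = 27.
Step 2: closure() uses nonlocal to reassign level = 3.
Step 3: result = 3

The answer is 3.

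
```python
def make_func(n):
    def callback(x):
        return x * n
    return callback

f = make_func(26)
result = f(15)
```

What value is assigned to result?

Step 1: make_func(26) creates a closure capturing n = 26.
Step 2: f(15) computes 15 * 26 = 390.
Step 3: result = 390

The answer is 390.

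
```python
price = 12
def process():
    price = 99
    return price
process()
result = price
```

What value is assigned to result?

Step 1: price = 12 globally.
Step 2: process() creates a LOCAL price = 99 (no global keyword!).
Step 3: The global price is unchanged. result = 12

The answer is 12.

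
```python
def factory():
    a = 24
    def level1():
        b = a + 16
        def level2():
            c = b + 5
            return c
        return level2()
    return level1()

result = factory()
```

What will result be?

Step 1: a = 24. b = a + 16 = 40.
Step 2: c = b + 5 = 40 + 5 = 45.
Step 3: result = 45

The answer is 45.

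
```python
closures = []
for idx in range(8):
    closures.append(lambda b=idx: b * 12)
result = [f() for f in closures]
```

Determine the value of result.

Step 1: Default arg b=idx captures idx at each iteration.
Step 2: closures[k] has b defaulting to k, returns k * 12.
Step 3: result = [0, 12, 24, 36, 48, 60, 72, 84]

The answer is [0, 12, 24, 36, 48, 60, 72, 84].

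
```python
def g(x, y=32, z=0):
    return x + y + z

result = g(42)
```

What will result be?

Step 1: g(42) uses defaults y = 32, z = 0.
Step 2: Returns 42 + 32 + 0 = 74.
Step 3: result = 74

The answer is 74.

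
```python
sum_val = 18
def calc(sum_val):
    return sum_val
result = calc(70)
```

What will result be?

Step 1: Global sum_val = 18.
Step 2: calc(70) takes parameter sum_val = 70, which shadows the global.
Step 3: result = 70

The answer is 70.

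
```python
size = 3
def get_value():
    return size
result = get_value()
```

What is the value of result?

Step 1: size = 3 is defined in the global scope.
Step 2: get_value() looks up size. No local size exists, so Python checks the global scope via LEGB rule and finds size = 3.
Step 3: result = 3

The answer is 3.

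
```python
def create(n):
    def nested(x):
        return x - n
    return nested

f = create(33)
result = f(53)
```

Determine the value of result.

Step 1: create(33) creates a closure capturing n = 33.
Step 2: f(53) computes 53 - 33 = 20.
Step 3: result = 20

The answer is 20.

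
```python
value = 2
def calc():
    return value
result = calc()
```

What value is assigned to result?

Step 1: value = 2 is defined in the global scope.
Step 2: calc() looks up value. No local value exists, so Python checks the global scope via LEGB rule and finds value = 2.
Step 3: result = 2

The answer is 2.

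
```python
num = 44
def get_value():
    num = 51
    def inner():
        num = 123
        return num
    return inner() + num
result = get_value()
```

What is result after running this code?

Step 1: get_value() has local num = 51. inner() has local num = 123.
Step 2: inner() returns its local num = 123.
Step 3: get_value() returns 123 + its own num (51) = 174

The answer is 174.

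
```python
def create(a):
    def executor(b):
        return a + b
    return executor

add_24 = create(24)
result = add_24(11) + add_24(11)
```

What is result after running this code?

Step 1: add_24 captures a = 24.
Step 2: add_24(11) = 24 + 11 = 35, called twice.
Step 3: result = 35 + 35 = 70

The answer is 70.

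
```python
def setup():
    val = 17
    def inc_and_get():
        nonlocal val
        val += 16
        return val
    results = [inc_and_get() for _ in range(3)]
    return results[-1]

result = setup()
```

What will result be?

Step 1: val = 17.
Step 2: Three calls to inc_and_get(), each adding 16.
Step 3: Last value = 17 + 16 * 3 = 65

The answer is 65.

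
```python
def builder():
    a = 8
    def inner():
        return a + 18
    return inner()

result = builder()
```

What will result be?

Step 1: builder() defines a = 8.
Step 2: inner() reads a = 8 from enclosing scope, returns 8 + 18 = 26.
Step 3: result = 26

The answer is 26.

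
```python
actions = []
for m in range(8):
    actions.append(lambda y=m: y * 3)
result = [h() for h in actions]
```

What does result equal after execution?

Step 1: Default arg y=m captures m at each iteration.
Step 2: actions[k] has y defaulting to k, returns k * 3.
Step 3: result = [0, 3, 6, 9, 12, 15, 18, 21]

The answer is [0, 3, 6, 9, 12, 15, 18, 21].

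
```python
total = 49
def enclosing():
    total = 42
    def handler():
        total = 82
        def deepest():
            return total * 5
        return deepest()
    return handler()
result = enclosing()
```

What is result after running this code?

Step 1: deepest() looks up total through LEGB: not local, finds total = 82 in enclosing handler().
Step 2: Returns 82 * 5 = 410.
Step 3: result = 410

The answer is 410.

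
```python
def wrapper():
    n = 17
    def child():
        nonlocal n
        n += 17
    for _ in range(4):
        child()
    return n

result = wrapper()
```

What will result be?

Step 1: n = 17.
Step 2: child() is called 4 times in a loop, each adding 17 via nonlocal.
Step 3: n = 17 + 17 * 4 = 85

The answer is 85.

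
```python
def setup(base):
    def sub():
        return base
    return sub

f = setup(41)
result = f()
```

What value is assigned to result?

Step 1: setup(41) creates closure capturing base = 41.
Step 2: f() returns the captured base = 41.
Step 3: result = 41

The answer is 41.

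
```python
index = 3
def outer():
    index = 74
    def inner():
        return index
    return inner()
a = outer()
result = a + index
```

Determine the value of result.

Step 1: outer() has local index = 74. inner() reads from enclosing.
Step 2: outer() returns 74. Global index = 3 unchanged.
Step 3: result = 74 + 3 = 77

The answer is 77.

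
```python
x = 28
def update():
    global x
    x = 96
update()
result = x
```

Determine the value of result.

Step 1: x = 28 globally.
Step 2: update() declares global x and sets it to 96.
Step 3: After update(), global x = 96. result = 96

The answer is 96.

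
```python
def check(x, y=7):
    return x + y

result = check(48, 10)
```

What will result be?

Step 1: check(48, 10) overrides default y with 10.
Step 2: Returns 48 + 10 = 58.
Step 3: result = 58

The answer is 58.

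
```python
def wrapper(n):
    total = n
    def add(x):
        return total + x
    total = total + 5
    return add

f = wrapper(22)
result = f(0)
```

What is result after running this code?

Step 1: wrapper(22) sets total = 22, then total = 22 + 5 = 27.
Step 2: Closures capture by reference, so add sees total = 27.
Step 3: f(0) returns 27 + 0 = 27

The answer is 27.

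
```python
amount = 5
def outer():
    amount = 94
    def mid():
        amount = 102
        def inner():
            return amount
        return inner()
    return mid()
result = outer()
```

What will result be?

Step 1: Three levels of shadowing: global 5, outer 94, mid 102.
Step 2: inner() finds amount = 102 in enclosing mid() scope.
Step 3: result = 102

The answer is 102.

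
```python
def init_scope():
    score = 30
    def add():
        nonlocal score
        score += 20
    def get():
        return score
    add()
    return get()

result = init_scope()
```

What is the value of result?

Step 1: score = 30. add() modifies it via nonlocal, get() reads it.
Step 2: add() makes score = 30 + 20 = 50.
Step 3: get() returns 50. result = 50

The answer is 50.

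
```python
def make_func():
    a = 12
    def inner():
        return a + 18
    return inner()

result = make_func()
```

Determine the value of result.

Step 1: make_func() defines a = 12.
Step 2: inner() reads a = 12 from enclosing scope, returns 12 + 18 = 30.
Step 3: result = 30

The answer is 30.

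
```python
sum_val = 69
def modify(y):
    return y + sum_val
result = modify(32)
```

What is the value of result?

Step 1: sum_val = 69 is defined globally.
Step 2: modify(32) uses parameter y = 32 and looks up sum_val from global scope = 69.
Step 3: result = 32 + 69 = 101

The answer is 101.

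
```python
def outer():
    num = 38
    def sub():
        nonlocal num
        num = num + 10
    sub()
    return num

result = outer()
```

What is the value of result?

Step 1: outer() sets num = 38.
Step 2: sub() uses nonlocal to modify num in outer's scope: num = 38 + 10 = 48.
Step 3: outer() returns the modified num = 48

The answer is 48.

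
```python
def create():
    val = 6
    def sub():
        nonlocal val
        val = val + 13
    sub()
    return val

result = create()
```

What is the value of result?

Step 1: create() sets val = 6.
Step 2: sub() uses nonlocal to modify val in create's scope: val = 6 + 13 = 19.
Step 3: create() returns the modified val = 19

The answer is 19.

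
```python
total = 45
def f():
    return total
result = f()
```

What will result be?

Step 1: total = 45 is defined in the global scope.
Step 2: f() looks up total. No local total exists, so Python checks the global scope via LEGB rule and finds total = 45.
Step 3: result = 45

The answer is 45.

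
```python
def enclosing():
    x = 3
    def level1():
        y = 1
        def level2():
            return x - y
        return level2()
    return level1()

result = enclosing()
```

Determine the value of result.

Step 1: x = 3 in enclosing. y = 1 in level1.
Step 2: level2() reads x = 3 and y = 1 from enclosing scopes.
Step 3: result = 3 - 1 = 2

The answer is 2.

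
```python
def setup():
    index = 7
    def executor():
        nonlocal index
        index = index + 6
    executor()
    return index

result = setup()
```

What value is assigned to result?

Step 1: setup() sets index = 7.
Step 2: executor() uses nonlocal to modify index in setup's scope: index = 7 + 6 = 13.
Step 3: setup() returns the modified index = 13

The answer is 13.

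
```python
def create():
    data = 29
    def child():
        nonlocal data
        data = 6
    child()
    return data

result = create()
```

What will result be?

Step 1: create() sets data = 29.
Step 2: child() uses nonlocal to reassign data = 6.
Step 3: result = 6

The answer is 6.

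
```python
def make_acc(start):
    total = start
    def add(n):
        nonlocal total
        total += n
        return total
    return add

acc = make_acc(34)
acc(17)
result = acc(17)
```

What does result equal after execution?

Step 1: make_acc(34) creates closure with total = 34.
Step 2: First acc(17): total = 34 + 17 = 51.
Step 3: Second acc(17): total = 51 + 17 = 68. result = 68

The answer is 68.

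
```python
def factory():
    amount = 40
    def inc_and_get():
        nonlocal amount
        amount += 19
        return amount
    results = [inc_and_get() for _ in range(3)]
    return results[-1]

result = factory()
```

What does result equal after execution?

Step 1: amount = 40.
Step 2: Three calls to inc_and_get(), each adding 19.
Step 3: Last value = 40 + 19 * 3 = 97

The answer is 97.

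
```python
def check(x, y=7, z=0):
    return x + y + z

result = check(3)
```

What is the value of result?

Step 1: check(3) uses defaults y = 7, z = 0.
Step 2: Returns 3 + 7 + 0 = 10.
Step 3: result = 10

The answer is 10.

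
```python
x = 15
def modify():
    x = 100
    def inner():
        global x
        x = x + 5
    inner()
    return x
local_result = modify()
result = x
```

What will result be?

Step 1: Global x = 15. modify() creates local x = 100.
Step 2: inner() declares global x and adds 5: global x = 15 + 5 = 20.
Step 3: modify() returns its local x = 100 (unaffected by inner).
Step 4: result = global x = 20

The answer is 20.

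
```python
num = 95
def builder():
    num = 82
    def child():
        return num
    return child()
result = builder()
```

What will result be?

Step 1: num = 95 globally, but builder() defines num = 82 locally.
Step 2: child() looks up num. Not in local scope, so checks enclosing scope (builder) and finds num = 82.
Step 3: result = 82

The answer is 82.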